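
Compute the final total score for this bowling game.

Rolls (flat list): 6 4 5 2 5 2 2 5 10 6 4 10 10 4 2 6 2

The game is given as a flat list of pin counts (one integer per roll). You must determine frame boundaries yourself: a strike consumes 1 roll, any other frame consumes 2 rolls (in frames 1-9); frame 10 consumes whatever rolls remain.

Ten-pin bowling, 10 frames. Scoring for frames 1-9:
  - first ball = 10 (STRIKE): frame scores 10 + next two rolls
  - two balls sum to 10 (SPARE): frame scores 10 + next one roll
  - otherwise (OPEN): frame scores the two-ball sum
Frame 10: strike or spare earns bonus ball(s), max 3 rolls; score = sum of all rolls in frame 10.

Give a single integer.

Frame 1: SPARE (6+4=10). 10 + next roll (5) = 15. Cumulative: 15
Frame 2: OPEN (5+2=7). Cumulative: 22
Frame 3: OPEN (5+2=7). Cumulative: 29
Frame 4: OPEN (2+5=7). Cumulative: 36
Frame 5: STRIKE. 10 + next two rolls (6+4) = 20. Cumulative: 56
Frame 6: SPARE (6+4=10). 10 + next roll (10) = 20. Cumulative: 76
Frame 7: STRIKE. 10 + next two rolls (10+4) = 24. Cumulative: 100
Frame 8: STRIKE. 10 + next two rolls (4+2) = 16. Cumulative: 116
Frame 9: OPEN (4+2=6). Cumulative: 122
Frame 10: OPEN. Sum of all frame-10 rolls (6+2) = 8. Cumulative: 130

Answer: 130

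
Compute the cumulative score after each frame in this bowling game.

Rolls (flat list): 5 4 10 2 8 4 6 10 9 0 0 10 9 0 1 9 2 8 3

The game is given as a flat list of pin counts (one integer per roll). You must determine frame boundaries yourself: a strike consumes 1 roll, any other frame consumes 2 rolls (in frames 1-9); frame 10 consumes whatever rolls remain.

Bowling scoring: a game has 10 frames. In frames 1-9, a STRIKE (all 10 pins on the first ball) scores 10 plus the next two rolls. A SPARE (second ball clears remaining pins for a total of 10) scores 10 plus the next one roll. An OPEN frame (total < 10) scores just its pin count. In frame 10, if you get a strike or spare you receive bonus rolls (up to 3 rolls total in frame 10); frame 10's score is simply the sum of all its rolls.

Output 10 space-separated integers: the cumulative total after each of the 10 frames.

Answer: 9 29 43 63 82 91 110 119 131 144

Derivation:
Frame 1: OPEN (5+4=9). Cumulative: 9
Frame 2: STRIKE. 10 + next two rolls (2+8) = 20. Cumulative: 29
Frame 3: SPARE (2+8=10). 10 + next roll (4) = 14. Cumulative: 43
Frame 4: SPARE (4+6=10). 10 + next roll (10) = 20. Cumulative: 63
Frame 5: STRIKE. 10 + next two rolls (9+0) = 19. Cumulative: 82
Frame 6: OPEN (9+0=9). Cumulative: 91
Frame 7: SPARE (0+10=10). 10 + next roll (9) = 19. Cumulative: 110
Frame 8: OPEN (9+0=9). Cumulative: 119
Frame 9: SPARE (1+9=10). 10 + next roll (2) = 12. Cumulative: 131
Frame 10: SPARE. Sum of all frame-10 rolls (2+8+3) = 13. Cumulative: 144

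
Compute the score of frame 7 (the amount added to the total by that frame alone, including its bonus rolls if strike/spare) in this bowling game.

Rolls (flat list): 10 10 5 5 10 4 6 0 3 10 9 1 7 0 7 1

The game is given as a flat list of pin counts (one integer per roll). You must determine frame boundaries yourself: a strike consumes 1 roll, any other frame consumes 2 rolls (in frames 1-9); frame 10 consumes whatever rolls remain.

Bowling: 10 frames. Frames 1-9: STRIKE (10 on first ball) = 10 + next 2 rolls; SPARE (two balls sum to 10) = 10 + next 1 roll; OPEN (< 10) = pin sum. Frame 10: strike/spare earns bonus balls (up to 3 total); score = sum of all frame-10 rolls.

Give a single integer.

Answer: 20

Derivation:
Frame 1: STRIKE. 10 + next two rolls (10+5) = 25. Cumulative: 25
Frame 2: STRIKE. 10 + next two rolls (5+5) = 20. Cumulative: 45
Frame 3: SPARE (5+5=10). 10 + next roll (10) = 20. Cumulative: 65
Frame 4: STRIKE. 10 + next two rolls (4+6) = 20. Cumulative: 85
Frame 5: SPARE (4+6=10). 10 + next roll (0) = 10. Cumulative: 95
Frame 6: OPEN (0+3=3). Cumulative: 98
Frame 7: STRIKE. 10 + next two rolls (9+1) = 20. Cumulative: 118
Frame 8: SPARE (9+1=10). 10 + next roll (7) = 17. Cumulative: 135
Frame 9: OPEN (7+0=7). Cumulative: 142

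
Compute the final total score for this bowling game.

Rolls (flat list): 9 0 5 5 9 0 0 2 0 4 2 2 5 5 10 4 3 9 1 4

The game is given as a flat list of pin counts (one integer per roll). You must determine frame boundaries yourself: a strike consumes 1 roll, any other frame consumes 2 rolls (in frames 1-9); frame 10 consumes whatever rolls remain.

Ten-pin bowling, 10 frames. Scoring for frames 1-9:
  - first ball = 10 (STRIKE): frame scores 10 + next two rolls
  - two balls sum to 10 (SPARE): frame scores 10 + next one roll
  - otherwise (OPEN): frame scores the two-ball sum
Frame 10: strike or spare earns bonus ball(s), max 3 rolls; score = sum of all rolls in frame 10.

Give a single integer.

Frame 1: OPEN (9+0=9). Cumulative: 9
Frame 2: SPARE (5+5=10). 10 + next roll (9) = 19. Cumulative: 28
Frame 3: OPEN (9+0=9). Cumulative: 37
Frame 4: OPEN (0+2=2). Cumulative: 39
Frame 5: OPEN (0+4=4). Cumulative: 43
Frame 6: OPEN (2+2=4). Cumulative: 47
Frame 7: SPARE (5+5=10). 10 + next roll (10) = 20. Cumulative: 67
Frame 8: STRIKE. 10 + next two rolls (4+3) = 17. Cumulative: 84
Frame 9: OPEN (4+3=7). Cumulative: 91
Frame 10: SPARE. Sum of all frame-10 rolls (9+1+4) = 14. Cumulative: 105

Answer: 105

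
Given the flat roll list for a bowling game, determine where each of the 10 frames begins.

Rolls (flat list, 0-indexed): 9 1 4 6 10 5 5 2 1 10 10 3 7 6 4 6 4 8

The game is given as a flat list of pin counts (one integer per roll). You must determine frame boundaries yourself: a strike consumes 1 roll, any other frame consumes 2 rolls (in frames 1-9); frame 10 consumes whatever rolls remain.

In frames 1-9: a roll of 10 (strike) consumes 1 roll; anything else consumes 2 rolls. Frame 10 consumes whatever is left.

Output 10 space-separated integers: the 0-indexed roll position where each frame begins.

Answer: 0 2 4 5 7 9 10 11 13 15

Derivation:
Frame 1 starts at roll index 0: rolls=9,1 (sum=10), consumes 2 rolls
Frame 2 starts at roll index 2: rolls=4,6 (sum=10), consumes 2 rolls
Frame 3 starts at roll index 4: roll=10 (strike), consumes 1 roll
Frame 4 starts at roll index 5: rolls=5,5 (sum=10), consumes 2 rolls
Frame 5 starts at roll index 7: rolls=2,1 (sum=3), consumes 2 rolls
Frame 6 starts at roll index 9: roll=10 (strike), consumes 1 roll
Frame 7 starts at roll index 10: roll=10 (strike), consumes 1 roll
Frame 8 starts at roll index 11: rolls=3,7 (sum=10), consumes 2 rolls
Frame 9 starts at roll index 13: rolls=6,4 (sum=10), consumes 2 rolls
Frame 10 starts at roll index 15: 3 remaining rolls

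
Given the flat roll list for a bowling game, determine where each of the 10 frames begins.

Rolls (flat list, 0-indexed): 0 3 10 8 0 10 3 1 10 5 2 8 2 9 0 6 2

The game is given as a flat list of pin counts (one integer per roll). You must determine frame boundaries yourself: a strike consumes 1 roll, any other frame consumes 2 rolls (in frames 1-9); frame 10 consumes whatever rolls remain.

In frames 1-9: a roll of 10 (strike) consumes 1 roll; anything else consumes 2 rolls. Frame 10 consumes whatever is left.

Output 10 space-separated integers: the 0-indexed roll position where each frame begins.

Frame 1 starts at roll index 0: rolls=0,3 (sum=3), consumes 2 rolls
Frame 2 starts at roll index 2: roll=10 (strike), consumes 1 roll
Frame 3 starts at roll index 3: rolls=8,0 (sum=8), consumes 2 rolls
Frame 4 starts at roll index 5: roll=10 (strike), consumes 1 roll
Frame 5 starts at roll index 6: rolls=3,1 (sum=4), consumes 2 rolls
Frame 6 starts at roll index 8: roll=10 (strike), consumes 1 roll
Frame 7 starts at roll index 9: rolls=5,2 (sum=7), consumes 2 rolls
Frame 8 starts at roll index 11: rolls=8,2 (sum=10), consumes 2 rolls
Frame 9 starts at roll index 13: rolls=9,0 (sum=9), consumes 2 rolls
Frame 10 starts at roll index 15: 2 remaining rolls

Answer: 0 2 3 5 6 8 9 11 13 15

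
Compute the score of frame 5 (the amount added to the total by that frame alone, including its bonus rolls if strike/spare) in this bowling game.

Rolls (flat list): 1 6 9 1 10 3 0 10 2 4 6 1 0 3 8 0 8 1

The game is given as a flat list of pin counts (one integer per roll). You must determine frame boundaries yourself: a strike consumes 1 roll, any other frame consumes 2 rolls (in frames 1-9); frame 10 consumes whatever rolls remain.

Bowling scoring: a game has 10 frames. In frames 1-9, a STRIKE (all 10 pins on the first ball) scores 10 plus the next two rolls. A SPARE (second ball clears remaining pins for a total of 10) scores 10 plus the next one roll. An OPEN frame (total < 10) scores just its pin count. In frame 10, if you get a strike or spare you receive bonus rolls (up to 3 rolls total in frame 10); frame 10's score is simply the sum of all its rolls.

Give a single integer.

Answer: 16

Derivation:
Frame 1: OPEN (1+6=7). Cumulative: 7
Frame 2: SPARE (9+1=10). 10 + next roll (10) = 20. Cumulative: 27
Frame 3: STRIKE. 10 + next two rolls (3+0) = 13. Cumulative: 40
Frame 4: OPEN (3+0=3). Cumulative: 43
Frame 5: STRIKE. 10 + next two rolls (2+4) = 16. Cumulative: 59
Frame 6: OPEN (2+4=6). Cumulative: 65
Frame 7: OPEN (6+1=7). Cumulative: 72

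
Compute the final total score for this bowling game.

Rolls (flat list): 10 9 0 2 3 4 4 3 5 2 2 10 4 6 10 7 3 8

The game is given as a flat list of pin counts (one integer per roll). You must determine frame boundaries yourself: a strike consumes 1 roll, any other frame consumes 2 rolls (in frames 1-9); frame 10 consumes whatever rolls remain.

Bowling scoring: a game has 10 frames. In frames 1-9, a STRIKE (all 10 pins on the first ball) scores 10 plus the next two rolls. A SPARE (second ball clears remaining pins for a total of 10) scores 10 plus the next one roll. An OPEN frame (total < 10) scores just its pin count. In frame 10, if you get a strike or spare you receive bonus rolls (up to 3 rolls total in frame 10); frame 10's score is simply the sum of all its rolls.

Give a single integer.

Frame 1: STRIKE. 10 + next two rolls (9+0) = 19. Cumulative: 19
Frame 2: OPEN (9+0=9). Cumulative: 28
Frame 3: OPEN (2+3=5). Cumulative: 33
Frame 4: OPEN (4+4=8). Cumulative: 41
Frame 5: OPEN (3+5=8). Cumulative: 49
Frame 6: OPEN (2+2=4). Cumulative: 53
Frame 7: STRIKE. 10 + next two rolls (4+6) = 20. Cumulative: 73
Frame 8: SPARE (4+6=10). 10 + next roll (10) = 20. Cumulative: 93
Frame 9: STRIKE. 10 + next two rolls (7+3) = 20. Cumulative: 113
Frame 10: SPARE. Sum of all frame-10 rolls (7+3+8) = 18. Cumulative: 131

Answer: 131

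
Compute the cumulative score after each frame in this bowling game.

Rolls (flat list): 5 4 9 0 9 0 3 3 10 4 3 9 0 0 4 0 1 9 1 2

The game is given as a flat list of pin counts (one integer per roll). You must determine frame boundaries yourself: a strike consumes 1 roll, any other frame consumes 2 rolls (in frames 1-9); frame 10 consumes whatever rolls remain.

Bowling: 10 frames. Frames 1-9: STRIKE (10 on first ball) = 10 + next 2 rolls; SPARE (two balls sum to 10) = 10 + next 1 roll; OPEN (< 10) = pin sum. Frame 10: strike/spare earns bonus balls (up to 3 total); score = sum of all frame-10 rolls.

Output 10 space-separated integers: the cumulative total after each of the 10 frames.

Answer: 9 18 27 33 50 57 66 70 71 83

Derivation:
Frame 1: OPEN (5+4=9). Cumulative: 9
Frame 2: OPEN (9+0=9). Cumulative: 18
Frame 3: OPEN (9+0=9). Cumulative: 27
Frame 4: OPEN (3+3=6). Cumulative: 33
Frame 5: STRIKE. 10 + next two rolls (4+3) = 17. Cumulative: 50
Frame 6: OPEN (4+3=7). Cumulative: 57
Frame 7: OPEN (9+0=9). Cumulative: 66
Frame 8: OPEN (0+4=4). Cumulative: 70
Frame 9: OPEN (0+1=1). Cumulative: 71
Frame 10: SPARE. Sum of all frame-10 rolls (9+1+2) = 12. Cumulative: 83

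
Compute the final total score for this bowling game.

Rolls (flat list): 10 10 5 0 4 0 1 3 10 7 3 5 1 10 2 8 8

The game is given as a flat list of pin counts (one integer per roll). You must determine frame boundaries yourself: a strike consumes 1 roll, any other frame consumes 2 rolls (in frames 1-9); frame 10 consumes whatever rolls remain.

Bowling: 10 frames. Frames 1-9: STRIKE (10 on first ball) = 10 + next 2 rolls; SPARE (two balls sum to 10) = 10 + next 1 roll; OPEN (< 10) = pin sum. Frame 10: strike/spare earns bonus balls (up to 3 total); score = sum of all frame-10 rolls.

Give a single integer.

Frame 1: STRIKE. 10 + next two rolls (10+5) = 25. Cumulative: 25
Frame 2: STRIKE. 10 + next two rolls (5+0) = 15. Cumulative: 40
Frame 3: OPEN (5+0=5). Cumulative: 45
Frame 4: OPEN (4+0=4). Cumulative: 49
Frame 5: OPEN (1+3=4). Cumulative: 53
Frame 6: STRIKE. 10 + next two rolls (7+3) = 20. Cumulative: 73
Frame 7: SPARE (7+3=10). 10 + next roll (5) = 15. Cumulative: 88
Frame 8: OPEN (5+1=6). Cumulative: 94
Frame 9: STRIKE. 10 + next two rolls (2+8) = 20. Cumulative: 114
Frame 10: SPARE. Sum of all frame-10 rolls (2+8+8) = 18. Cumulative: 132

Answer: 132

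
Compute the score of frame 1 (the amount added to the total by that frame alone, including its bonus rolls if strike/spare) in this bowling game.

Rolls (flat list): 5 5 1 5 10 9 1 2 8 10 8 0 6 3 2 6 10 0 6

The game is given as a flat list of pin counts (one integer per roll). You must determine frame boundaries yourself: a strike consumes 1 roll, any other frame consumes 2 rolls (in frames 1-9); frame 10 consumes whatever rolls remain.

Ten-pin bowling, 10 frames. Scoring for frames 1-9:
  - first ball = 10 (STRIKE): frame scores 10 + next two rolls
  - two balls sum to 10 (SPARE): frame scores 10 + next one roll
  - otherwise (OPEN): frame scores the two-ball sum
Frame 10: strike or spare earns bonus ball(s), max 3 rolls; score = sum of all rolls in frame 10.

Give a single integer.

Frame 1: SPARE (5+5=10). 10 + next roll (1) = 11. Cumulative: 11
Frame 2: OPEN (1+5=6). Cumulative: 17
Frame 3: STRIKE. 10 + next two rolls (9+1) = 20. Cumulative: 37

Answer: 11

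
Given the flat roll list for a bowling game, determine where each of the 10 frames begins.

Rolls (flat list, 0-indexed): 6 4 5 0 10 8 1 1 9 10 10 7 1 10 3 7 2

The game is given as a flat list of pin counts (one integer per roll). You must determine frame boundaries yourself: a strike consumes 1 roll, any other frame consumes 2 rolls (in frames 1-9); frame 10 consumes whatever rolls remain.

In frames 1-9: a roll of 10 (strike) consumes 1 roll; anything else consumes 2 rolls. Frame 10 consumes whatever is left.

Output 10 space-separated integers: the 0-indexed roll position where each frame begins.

Frame 1 starts at roll index 0: rolls=6,4 (sum=10), consumes 2 rolls
Frame 2 starts at roll index 2: rolls=5,0 (sum=5), consumes 2 rolls
Frame 3 starts at roll index 4: roll=10 (strike), consumes 1 roll
Frame 4 starts at roll index 5: rolls=8,1 (sum=9), consumes 2 rolls
Frame 5 starts at roll index 7: rolls=1,9 (sum=10), consumes 2 rolls
Frame 6 starts at roll index 9: roll=10 (strike), consumes 1 roll
Frame 7 starts at roll index 10: roll=10 (strike), consumes 1 roll
Frame 8 starts at roll index 11: rolls=7,1 (sum=8), consumes 2 rolls
Frame 9 starts at roll index 13: roll=10 (strike), consumes 1 roll
Frame 10 starts at roll index 14: 3 remaining rolls

Answer: 0 2 4 5 7 9 10 11 13 14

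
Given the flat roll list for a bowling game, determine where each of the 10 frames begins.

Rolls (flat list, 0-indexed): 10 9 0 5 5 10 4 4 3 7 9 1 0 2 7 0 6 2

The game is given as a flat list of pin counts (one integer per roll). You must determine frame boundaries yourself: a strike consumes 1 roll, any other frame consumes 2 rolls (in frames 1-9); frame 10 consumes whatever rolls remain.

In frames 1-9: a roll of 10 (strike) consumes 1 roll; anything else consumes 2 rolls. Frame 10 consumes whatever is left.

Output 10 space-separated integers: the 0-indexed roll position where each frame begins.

Answer: 0 1 3 5 6 8 10 12 14 16

Derivation:
Frame 1 starts at roll index 0: roll=10 (strike), consumes 1 roll
Frame 2 starts at roll index 1: rolls=9,0 (sum=9), consumes 2 rolls
Frame 3 starts at roll index 3: rolls=5,5 (sum=10), consumes 2 rolls
Frame 4 starts at roll index 5: roll=10 (strike), consumes 1 roll
Frame 5 starts at roll index 6: rolls=4,4 (sum=8), consumes 2 rolls
Frame 6 starts at roll index 8: rolls=3,7 (sum=10), consumes 2 rolls
Frame 7 starts at roll index 10: rolls=9,1 (sum=10), consumes 2 rolls
Frame 8 starts at roll index 12: rolls=0,2 (sum=2), consumes 2 rolls
Frame 9 starts at roll index 14: rolls=7,0 (sum=7), consumes 2 rolls
Frame 10 starts at roll index 16: 2 remaining rolls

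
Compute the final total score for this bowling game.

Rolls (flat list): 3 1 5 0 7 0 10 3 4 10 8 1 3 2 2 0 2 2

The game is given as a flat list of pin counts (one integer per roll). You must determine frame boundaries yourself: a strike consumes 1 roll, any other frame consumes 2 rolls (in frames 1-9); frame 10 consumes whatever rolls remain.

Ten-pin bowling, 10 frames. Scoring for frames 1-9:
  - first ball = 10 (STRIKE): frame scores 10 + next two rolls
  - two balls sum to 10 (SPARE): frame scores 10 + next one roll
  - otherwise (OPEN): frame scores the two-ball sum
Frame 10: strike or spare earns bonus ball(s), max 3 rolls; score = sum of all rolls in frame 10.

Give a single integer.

Answer: 79

Derivation:
Frame 1: OPEN (3+1=4). Cumulative: 4
Frame 2: OPEN (5+0=5). Cumulative: 9
Frame 3: OPEN (7+0=7). Cumulative: 16
Frame 4: STRIKE. 10 + next two rolls (3+4) = 17. Cumulative: 33
Frame 5: OPEN (3+4=7). Cumulative: 40
Frame 6: STRIKE. 10 + next two rolls (8+1) = 19. Cumulative: 59
Frame 7: OPEN (8+1=9). Cumulative: 68
Frame 8: OPEN (3+2=5). Cumulative: 73
Frame 9: OPEN (2+0=2). Cumulative: 75
Frame 10: OPEN. Sum of all frame-10 rolls (2+2) = 4. Cumulative: 79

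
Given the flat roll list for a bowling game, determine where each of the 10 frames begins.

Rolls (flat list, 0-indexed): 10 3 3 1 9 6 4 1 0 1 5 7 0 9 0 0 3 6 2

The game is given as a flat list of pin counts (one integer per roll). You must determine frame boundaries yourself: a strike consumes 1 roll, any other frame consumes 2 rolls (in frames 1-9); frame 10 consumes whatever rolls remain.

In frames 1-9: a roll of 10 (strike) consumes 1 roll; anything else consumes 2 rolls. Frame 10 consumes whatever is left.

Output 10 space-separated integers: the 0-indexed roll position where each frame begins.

Answer: 0 1 3 5 7 9 11 13 15 17

Derivation:
Frame 1 starts at roll index 0: roll=10 (strike), consumes 1 roll
Frame 2 starts at roll index 1: rolls=3,3 (sum=6), consumes 2 rolls
Frame 3 starts at roll index 3: rolls=1,9 (sum=10), consumes 2 rolls
Frame 4 starts at roll index 5: rolls=6,4 (sum=10), consumes 2 rolls
Frame 5 starts at roll index 7: rolls=1,0 (sum=1), consumes 2 rolls
Frame 6 starts at roll index 9: rolls=1,5 (sum=6), consumes 2 rolls
Frame 7 starts at roll index 11: rolls=7,0 (sum=7), consumes 2 rolls
Frame 8 starts at roll index 13: rolls=9,0 (sum=9), consumes 2 rolls
Frame 9 starts at roll index 15: rolls=0,3 (sum=3), consumes 2 rolls
Frame 10 starts at roll index 17: 2 remaining rolls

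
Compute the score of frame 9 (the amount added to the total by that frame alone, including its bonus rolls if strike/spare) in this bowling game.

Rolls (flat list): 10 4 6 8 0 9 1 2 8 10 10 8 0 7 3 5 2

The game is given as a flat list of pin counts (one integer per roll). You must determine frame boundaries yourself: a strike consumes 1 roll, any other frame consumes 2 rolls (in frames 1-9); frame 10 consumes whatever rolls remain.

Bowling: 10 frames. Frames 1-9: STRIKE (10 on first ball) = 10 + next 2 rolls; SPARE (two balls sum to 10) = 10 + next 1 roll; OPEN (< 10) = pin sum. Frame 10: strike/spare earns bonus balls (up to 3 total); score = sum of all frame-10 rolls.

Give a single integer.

Answer: 15

Derivation:
Frame 1: STRIKE. 10 + next two rolls (4+6) = 20. Cumulative: 20
Frame 2: SPARE (4+6=10). 10 + next roll (8) = 18. Cumulative: 38
Frame 3: OPEN (8+0=8). Cumulative: 46
Frame 4: SPARE (9+1=10). 10 + next roll (2) = 12. Cumulative: 58
Frame 5: SPARE (2+8=10). 10 + next roll (10) = 20. Cumulative: 78
Frame 6: STRIKE. 10 + next two rolls (10+8) = 28. Cumulative: 106
Frame 7: STRIKE. 10 + next two rolls (8+0) = 18. Cumulative: 124
Frame 8: OPEN (8+0=8). Cumulative: 132
Frame 9: SPARE (7+3=10). 10 + next roll (5) = 15. Cumulative: 147
Frame 10: OPEN. Sum of all frame-10 rolls (5+2) = 7. Cumulative: 154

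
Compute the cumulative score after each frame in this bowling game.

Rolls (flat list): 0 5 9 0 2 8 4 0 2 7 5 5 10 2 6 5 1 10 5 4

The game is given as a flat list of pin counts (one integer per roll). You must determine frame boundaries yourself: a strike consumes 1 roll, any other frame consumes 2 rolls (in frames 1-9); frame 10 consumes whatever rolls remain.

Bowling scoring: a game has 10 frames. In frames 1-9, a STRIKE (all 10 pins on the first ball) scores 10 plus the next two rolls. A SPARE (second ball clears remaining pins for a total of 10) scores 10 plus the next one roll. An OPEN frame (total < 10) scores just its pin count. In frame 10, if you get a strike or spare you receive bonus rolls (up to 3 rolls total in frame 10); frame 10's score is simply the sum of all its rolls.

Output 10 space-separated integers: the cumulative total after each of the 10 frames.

Answer: 5 14 28 32 41 61 79 87 93 112

Derivation:
Frame 1: OPEN (0+5=5). Cumulative: 5
Frame 2: OPEN (9+0=9). Cumulative: 14
Frame 3: SPARE (2+8=10). 10 + next roll (4) = 14. Cumulative: 28
Frame 4: OPEN (4+0=4). Cumulative: 32
Frame 5: OPEN (2+7=9). Cumulative: 41
Frame 6: SPARE (5+5=10). 10 + next roll (10) = 20. Cumulative: 61
Frame 7: STRIKE. 10 + next two rolls (2+6) = 18. Cumulative: 79
Frame 8: OPEN (2+6=8). Cumulative: 87
Frame 9: OPEN (5+1=6). Cumulative: 93
Frame 10: STRIKE. Sum of all frame-10 rolls (10+5+4) = 19. Cumulative: 112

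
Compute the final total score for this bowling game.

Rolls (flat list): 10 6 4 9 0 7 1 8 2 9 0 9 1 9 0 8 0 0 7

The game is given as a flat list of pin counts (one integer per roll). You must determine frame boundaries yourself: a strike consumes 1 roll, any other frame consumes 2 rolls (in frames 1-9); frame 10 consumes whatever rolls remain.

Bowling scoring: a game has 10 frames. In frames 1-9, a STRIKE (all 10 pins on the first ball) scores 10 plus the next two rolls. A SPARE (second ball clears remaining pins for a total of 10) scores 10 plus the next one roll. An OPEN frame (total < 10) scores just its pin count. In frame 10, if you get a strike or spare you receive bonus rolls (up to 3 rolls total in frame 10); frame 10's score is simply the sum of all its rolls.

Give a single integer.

Answer: 127

Derivation:
Frame 1: STRIKE. 10 + next two rolls (6+4) = 20. Cumulative: 20
Frame 2: SPARE (6+4=10). 10 + next roll (9) = 19. Cumulative: 39
Frame 3: OPEN (9+0=9). Cumulative: 48
Frame 4: OPEN (7+1=8). Cumulative: 56
Frame 5: SPARE (8+2=10). 10 + next roll (9) = 19. Cumulative: 75
Frame 6: OPEN (9+0=9). Cumulative: 84
Frame 7: SPARE (9+1=10). 10 + next roll (9) = 19. Cumulative: 103
Frame 8: OPEN (9+0=9). Cumulative: 112
Frame 9: OPEN (8+0=8). Cumulative: 120
Frame 10: OPEN. Sum of all frame-10 rolls (0+7) = 7. Cumulative: 127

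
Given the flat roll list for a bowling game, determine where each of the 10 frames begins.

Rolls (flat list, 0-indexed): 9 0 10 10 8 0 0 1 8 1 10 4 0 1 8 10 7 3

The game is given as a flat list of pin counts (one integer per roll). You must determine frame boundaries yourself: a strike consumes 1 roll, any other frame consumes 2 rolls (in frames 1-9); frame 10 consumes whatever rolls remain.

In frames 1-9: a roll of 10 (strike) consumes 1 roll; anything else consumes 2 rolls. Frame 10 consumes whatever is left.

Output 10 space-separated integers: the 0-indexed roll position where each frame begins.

Frame 1 starts at roll index 0: rolls=9,0 (sum=9), consumes 2 rolls
Frame 2 starts at roll index 2: roll=10 (strike), consumes 1 roll
Frame 3 starts at roll index 3: roll=10 (strike), consumes 1 roll
Frame 4 starts at roll index 4: rolls=8,0 (sum=8), consumes 2 rolls
Frame 5 starts at roll index 6: rolls=0,1 (sum=1), consumes 2 rolls
Frame 6 starts at roll index 8: rolls=8,1 (sum=9), consumes 2 rolls
Frame 7 starts at roll index 10: roll=10 (strike), consumes 1 roll
Frame 8 starts at roll index 11: rolls=4,0 (sum=4), consumes 2 rolls
Frame 9 starts at roll index 13: rolls=1,8 (sum=9), consumes 2 rolls
Frame 10 starts at roll index 15: 3 remaining rolls

Answer: 0 2 3 4 6 8 10 11 13 15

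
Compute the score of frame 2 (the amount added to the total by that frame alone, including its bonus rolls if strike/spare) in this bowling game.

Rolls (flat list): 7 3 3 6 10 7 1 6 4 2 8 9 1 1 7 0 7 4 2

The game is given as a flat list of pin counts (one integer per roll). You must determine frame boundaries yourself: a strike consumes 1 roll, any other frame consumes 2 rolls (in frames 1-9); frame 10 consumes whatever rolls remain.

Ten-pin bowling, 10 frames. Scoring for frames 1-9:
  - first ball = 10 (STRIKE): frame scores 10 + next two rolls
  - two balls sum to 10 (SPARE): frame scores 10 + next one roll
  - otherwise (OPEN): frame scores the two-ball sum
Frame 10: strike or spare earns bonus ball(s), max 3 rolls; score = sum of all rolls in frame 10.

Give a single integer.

Frame 1: SPARE (7+3=10). 10 + next roll (3) = 13. Cumulative: 13
Frame 2: OPEN (3+6=9). Cumulative: 22
Frame 3: STRIKE. 10 + next two rolls (7+1) = 18. Cumulative: 40
Frame 4: OPEN (7+1=8). Cumulative: 48

Answer: 9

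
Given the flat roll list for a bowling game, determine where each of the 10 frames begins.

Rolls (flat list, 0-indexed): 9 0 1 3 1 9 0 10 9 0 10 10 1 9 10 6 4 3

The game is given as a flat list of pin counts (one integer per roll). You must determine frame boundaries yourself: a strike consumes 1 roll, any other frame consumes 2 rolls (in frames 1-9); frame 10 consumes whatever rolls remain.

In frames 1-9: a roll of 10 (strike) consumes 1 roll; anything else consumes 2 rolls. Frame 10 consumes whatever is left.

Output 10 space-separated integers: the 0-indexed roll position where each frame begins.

Answer: 0 2 4 6 8 10 11 12 14 15

Derivation:
Frame 1 starts at roll index 0: rolls=9,0 (sum=9), consumes 2 rolls
Frame 2 starts at roll index 2: rolls=1,3 (sum=4), consumes 2 rolls
Frame 3 starts at roll index 4: rolls=1,9 (sum=10), consumes 2 rolls
Frame 4 starts at roll index 6: rolls=0,10 (sum=10), consumes 2 rolls
Frame 5 starts at roll index 8: rolls=9,0 (sum=9), consumes 2 rolls
Frame 6 starts at roll index 10: roll=10 (strike), consumes 1 roll
Frame 7 starts at roll index 11: roll=10 (strike), consumes 1 roll
Frame 8 starts at roll index 12: rolls=1,9 (sum=10), consumes 2 rolls
Frame 9 starts at roll index 14: roll=10 (strike), consumes 1 roll
Frame 10 starts at roll index 15: 3 remaining rolls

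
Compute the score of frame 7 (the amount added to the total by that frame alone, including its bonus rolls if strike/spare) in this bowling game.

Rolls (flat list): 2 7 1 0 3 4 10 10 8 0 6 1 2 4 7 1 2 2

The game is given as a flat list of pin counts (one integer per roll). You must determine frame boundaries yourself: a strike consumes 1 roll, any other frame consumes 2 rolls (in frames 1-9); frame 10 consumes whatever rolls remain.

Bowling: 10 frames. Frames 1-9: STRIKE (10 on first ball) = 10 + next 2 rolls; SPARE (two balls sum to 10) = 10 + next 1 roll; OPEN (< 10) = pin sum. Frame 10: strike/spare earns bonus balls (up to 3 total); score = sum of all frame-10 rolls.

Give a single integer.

Answer: 7

Derivation:
Frame 1: OPEN (2+7=9). Cumulative: 9
Frame 2: OPEN (1+0=1). Cumulative: 10
Frame 3: OPEN (3+4=7). Cumulative: 17
Frame 4: STRIKE. 10 + next two rolls (10+8) = 28. Cumulative: 45
Frame 5: STRIKE. 10 + next two rolls (8+0) = 18. Cumulative: 63
Frame 6: OPEN (8+0=8). Cumulative: 71
Frame 7: OPEN (6+1=7). Cumulative: 78
Frame 8: OPEN (2+4=6). Cumulative: 84
Frame 9: OPEN (7+1=8). Cumulative: 92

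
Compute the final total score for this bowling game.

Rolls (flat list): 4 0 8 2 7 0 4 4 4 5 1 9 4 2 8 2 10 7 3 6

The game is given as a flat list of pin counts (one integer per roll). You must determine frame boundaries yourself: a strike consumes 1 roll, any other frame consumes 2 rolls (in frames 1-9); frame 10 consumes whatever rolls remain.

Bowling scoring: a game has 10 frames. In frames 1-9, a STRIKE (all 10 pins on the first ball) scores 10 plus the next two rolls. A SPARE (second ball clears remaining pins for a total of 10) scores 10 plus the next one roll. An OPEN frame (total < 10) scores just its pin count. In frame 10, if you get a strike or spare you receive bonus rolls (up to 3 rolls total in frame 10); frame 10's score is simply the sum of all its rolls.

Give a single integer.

Answer: 121

Derivation:
Frame 1: OPEN (4+0=4). Cumulative: 4
Frame 2: SPARE (8+2=10). 10 + next roll (7) = 17. Cumulative: 21
Frame 3: OPEN (7+0=7). Cumulative: 28
Frame 4: OPEN (4+4=8). Cumulative: 36
Frame 5: OPEN (4+5=9). Cumulative: 45
Frame 6: SPARE (1+9=10). 10 + next roll (4) = 14. Cumulative: 59
Frame 7: OPEN (4+2=6). Cumulative: 65
Frame 8: SPARE (8+2=10). 10 + next roll (10) = 20. Cumulative: 85
Frame 9: STRIKE. 10 + next two rolls (7+3) = 20. Cumulative: 105
Frame 10: SPARE. Sum of all frame-10 rolls (7+3+6) = 16. Cumulative: 121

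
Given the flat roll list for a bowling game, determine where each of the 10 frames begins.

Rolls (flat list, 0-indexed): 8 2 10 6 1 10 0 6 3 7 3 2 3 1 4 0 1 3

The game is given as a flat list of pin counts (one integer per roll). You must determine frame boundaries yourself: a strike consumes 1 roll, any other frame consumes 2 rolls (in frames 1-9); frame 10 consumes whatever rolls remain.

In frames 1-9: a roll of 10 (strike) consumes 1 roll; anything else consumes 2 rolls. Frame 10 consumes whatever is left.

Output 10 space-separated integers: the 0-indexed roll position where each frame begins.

Frame 1 starts at roll index 0: rolls=8,2 (sum=10), consumes 2 rolls
Frame 2 starts at roll index 2: roll=10 (strike), consumes 1 roll
Frame 3 starts at roll index 3: rolls=6,1 (sum=7), consumes 2 rolls
Frame 4 starts at roll index 5: roll=10 (strike), consumes 1 roll
Frame 5 starts at roll index 6: rolls=0,6 (sum=6), consumes 2 rolls
Frame 6 starts at roll index 8: rolls=3,7 (sum=10), consumes 2 rolls
Frame 7 starts at roll index 10: rolls=3,2 (sum=5), consumes 2 rolls
Frame 8 starts at roll index 12: rolls=3,1 (sum=4), consumes 2 rolls
Frame 9 starts at roll index 14: rolls=4,0 (sum=4), consumes 2 rolls
Frame 10 starts at roll index 16: 2 remaining rolls

Answer: 0 2 3 5 6 8 10 12 14 16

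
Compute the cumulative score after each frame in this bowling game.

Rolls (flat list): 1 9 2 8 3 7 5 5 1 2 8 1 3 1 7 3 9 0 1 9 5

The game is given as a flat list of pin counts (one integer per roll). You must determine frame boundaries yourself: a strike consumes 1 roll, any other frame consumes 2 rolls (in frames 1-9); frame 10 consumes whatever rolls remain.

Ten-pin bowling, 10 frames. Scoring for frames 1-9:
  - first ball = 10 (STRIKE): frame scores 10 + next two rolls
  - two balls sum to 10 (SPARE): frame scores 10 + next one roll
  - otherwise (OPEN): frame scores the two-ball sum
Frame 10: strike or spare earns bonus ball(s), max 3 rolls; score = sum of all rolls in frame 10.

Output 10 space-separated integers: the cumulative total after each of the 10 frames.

Frame 1: SPARE (1+9=10). 10 + next roll (2) = 12. Cumulative: 12
Frame 2: SPARE (2+8=10). 10 + next roll (3) = 13. Cumulative: 25
Frame 3: SPARE (3+7=10). 10 + next roll (5) = 15. Cumulative: 40
Frame 4: SPARE (5+5=10). 10 + next roll (1) = 11. Cumulative: 51
Frame 5: OPEN (1+2=3). Cumulative: 54
Frame 6: OPEN (8+1=9). Cumulative: 63
Frame 7: OPEN (3+1=4). Cumulative: 67
Frame 8: SPARE (7+3=10). 10 + next roll (9) = 19. Cumulative: 86
Frame 9: OPEN (9+0=9). Cumulative: 95
Frame 10: SPARE. Sum of all frame-10 rolls (1+9+5) = 15. Cumulative: 110

Answer: 12 25 40 51 54 63 67 86 95 110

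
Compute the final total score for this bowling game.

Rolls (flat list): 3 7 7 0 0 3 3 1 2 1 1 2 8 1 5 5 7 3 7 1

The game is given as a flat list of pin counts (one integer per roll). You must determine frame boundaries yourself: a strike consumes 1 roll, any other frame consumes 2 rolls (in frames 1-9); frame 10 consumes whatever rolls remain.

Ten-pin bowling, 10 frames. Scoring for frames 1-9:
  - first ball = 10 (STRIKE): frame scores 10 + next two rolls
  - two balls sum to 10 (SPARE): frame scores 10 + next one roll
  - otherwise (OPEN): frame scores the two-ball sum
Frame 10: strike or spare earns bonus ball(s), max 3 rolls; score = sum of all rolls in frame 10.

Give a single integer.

Answer: 88

Derivation:
Frame 1: SPARE (3+7=10). 10 + next roll (7) = 17. Cumulative: 17
Frame 2: OPEN (7+0=7). Cumulative: 24
Frame 3: OPEN (0+3=3). Cumulative: 27
Frame 4: OPEN (3+1=4). Cumulative: 31
Frame 5: OPEN (2+1=3). Cumulative: 34
Frame 6: OPEN (1+2=3). Cumulative: 37
Frame 7: OPEN (8+1=9). Cumulative: 46
Frame 8: SPARE (5+5=10). 10 + next roll (7) = 17. Cumulative: 63
Frame 9: SPARE (7+3=10). 10 + next roll (7) = 17. Cumulative: 80
Frame 10: OPEN. Sum of all frame-10 rolls (7+1) = 8. Cumulative: 88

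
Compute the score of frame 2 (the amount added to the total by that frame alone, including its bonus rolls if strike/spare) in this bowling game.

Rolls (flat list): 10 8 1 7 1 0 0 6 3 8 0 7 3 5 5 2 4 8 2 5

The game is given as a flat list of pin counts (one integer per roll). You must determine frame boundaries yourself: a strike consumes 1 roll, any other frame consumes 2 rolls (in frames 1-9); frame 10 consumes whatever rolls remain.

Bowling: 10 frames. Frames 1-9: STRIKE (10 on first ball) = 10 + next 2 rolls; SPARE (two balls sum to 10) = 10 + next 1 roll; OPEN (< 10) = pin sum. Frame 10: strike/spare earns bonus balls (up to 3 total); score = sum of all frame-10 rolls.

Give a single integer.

Frame 1: STRIKE. 10 + next two rolls (8+1) = 19. Cumulative: 19
Frame 2: OPEN (8+1=9). Cumulative: 28
Frame 3: OPEN (7+1=8). Cumulative: 36
Frame 4: OPEN (0+0=0). Cumulative: 36

Answer: 9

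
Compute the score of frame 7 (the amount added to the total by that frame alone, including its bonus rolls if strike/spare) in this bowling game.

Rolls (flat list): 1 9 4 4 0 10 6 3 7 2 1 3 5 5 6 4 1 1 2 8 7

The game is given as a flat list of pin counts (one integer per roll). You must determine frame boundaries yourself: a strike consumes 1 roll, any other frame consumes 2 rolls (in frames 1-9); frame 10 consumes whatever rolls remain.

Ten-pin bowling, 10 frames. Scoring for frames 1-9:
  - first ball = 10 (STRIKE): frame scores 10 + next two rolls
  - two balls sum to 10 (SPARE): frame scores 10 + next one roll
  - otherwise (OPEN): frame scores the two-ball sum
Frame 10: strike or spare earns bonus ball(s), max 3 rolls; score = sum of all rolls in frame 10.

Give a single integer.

Frame 1: SPARE (1+9=10). 10 + next roll (4) = 14. Cumulative: 14
Frame 2: OPEN (4+4=8). Cumulative: 22
Frame 3: SPARE (0+10=10). 10 + next roll (6) = 16. Cumulative: 38
Frame 4: OPEN (6+3=9). Cumulative: 47
Frame 5: OPEN (7+2=9). Cumulative: 56
Frame 6: OPEN (1+3=4). Cumulative: 60
Frame 7: SPARE (5+5=10). 10 + next roll (6) = 16. Cumulative: 76
Frame 8: SPARE (6+4=10). 10 + next roll (1) = 11. Cumulative: 87
Frame 9: OPEN (1+1=2). Cumulative: 89

Answer: 16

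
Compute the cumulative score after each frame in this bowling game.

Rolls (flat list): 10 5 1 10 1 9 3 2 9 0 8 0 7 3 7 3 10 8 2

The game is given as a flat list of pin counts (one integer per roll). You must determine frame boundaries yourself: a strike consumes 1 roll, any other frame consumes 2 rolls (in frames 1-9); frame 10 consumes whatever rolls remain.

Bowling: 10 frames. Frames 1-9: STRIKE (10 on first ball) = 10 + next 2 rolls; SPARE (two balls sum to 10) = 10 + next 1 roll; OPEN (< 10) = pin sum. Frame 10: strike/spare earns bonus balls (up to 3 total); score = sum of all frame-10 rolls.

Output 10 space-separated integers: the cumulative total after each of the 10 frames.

Frame 1: STRIKE. 10 + next two rolls (5+1) = 16. Cumulative: 16
Frame 2: OPEN (5+1=6). Cumulative: 22
Frame 3: STRIKE. 10 + next two rolls (1+9) = 20. Cumulative: 42
Frame 4: SPARE (1+9=10). 10 + next roll (3) = 13. Cumulative: 55
Frame 5: OPEN (3+2=5). Cumulative: 60
Frame 6: OPEN (9+0=9). Cumulative: 69
Frame 7: OPEN (8+0=8). Cumulative: 77
Frame 8: SPARE (7+3=10). 10 + next roll (7) = 17. Cumulative: 94
Frame 9: SPARE (7+3=10). 10 + next roll (10) = 20. Cumulative: 114
Frame 10: STRIKE. Sum of all frame-10 rolls (10+8+2) = 20. Cumulative: 134

Answer: 16 22 42 55 60 69 77 94 114 134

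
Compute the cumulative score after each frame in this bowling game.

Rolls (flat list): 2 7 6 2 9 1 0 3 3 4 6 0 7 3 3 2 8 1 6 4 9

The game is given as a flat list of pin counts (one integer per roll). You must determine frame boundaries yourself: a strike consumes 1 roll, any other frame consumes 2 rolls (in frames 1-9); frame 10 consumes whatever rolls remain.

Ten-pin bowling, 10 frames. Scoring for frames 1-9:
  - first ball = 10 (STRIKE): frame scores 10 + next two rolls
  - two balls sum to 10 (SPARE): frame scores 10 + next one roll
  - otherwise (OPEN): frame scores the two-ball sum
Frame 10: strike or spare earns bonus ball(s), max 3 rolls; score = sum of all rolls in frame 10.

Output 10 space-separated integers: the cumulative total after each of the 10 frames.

Frame 1: OPEN (2+7=9). Cumulative: 9
Frame 2: OPEN (6+2=8). Cumulative: 17
Frame 3: SPARE (9+1=10). 10 + next roll (0) = 10. Cumulative: 27
Frame 4: OPEN (0+3=3). Cumulative: 30
Frame 5: OPEN (3+4=7). Cumulative: 37
Frame 6: OPEN (6+0=6). Cumulative: 43
Frame 7: SPARE (7+3=10). 10 + next roll (3) = 13. Cumulative: 56
Frame 8: OPEN (3+2=5). Cumulative: 61
Frame 9: OPEN (8+1=9). Cumulative: 70
Frame 10: SPARE. Sum of all frame-10 rolls (6+4+9) = 19. Cumulative: 89

Answer: 9 17 27 30 37 43 56 61 70 89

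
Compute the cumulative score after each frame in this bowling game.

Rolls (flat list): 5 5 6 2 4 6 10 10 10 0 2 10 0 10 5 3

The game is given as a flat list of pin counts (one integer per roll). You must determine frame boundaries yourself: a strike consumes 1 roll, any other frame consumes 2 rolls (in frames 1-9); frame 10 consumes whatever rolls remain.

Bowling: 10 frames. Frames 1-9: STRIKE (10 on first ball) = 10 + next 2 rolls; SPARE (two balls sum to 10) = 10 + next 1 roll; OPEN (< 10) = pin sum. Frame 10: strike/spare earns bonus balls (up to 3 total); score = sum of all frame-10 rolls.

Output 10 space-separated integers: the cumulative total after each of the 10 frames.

Answer: 16 24 44 74 94 106 108 128 143 151

Derivation:
Frame 1: SPARE (5+5=10). 10 + next roll (6) = 16. Cumulative: 16
Frame 2: OPEN (6+2=8). Cumulative: 24
Frame 3: SPARE (4+6=10). 10 + next roll (10) = 20. Cumulative: 44
Frame 4: STRIKE. 10 + next two rolls (10+10) = 30. Cumulative: 74
Frame 5: STRIKE. 10 + next two rolls (10+0) = 20. Cumulative: 94
Frame 6: STRIKE. 10 + next two rolls (0+2) = 12. Cumulative: 106
Frame 7: OPEN (0+2=2). Cumulative: 108
Frame 8: STRIKE. 10 + next two rolls (0+10) = 20. Cumulative: 128
Frame 9: SPARE (0+10=10). 10 + next roll (5) = 15. Cumulative: 143
Frame 10: OPEN. Sum of all frame-10 rolls (5+3) = 8. Cumulative: 151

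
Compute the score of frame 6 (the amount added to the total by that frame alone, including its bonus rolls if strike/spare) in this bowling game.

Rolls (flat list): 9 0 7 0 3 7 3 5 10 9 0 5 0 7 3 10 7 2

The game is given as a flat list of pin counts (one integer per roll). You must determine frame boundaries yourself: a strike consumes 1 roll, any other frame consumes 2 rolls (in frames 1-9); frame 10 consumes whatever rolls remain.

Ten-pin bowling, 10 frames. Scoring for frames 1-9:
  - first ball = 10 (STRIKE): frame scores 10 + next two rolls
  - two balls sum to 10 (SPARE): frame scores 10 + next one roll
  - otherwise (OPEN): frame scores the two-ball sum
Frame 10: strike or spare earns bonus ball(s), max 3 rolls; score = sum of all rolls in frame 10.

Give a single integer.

Answer: 9

Derivation:
Frame 1: OPEN (9+0=9). Cumulative: 9
Frame 2: OPEN (7+0=7). Cumulative: 16
Frame 3: SPARE (3+7=10). 10 + next roll (3) = 13. Cumulative: 29
Frame 4: OPEN (3+5=8). Cumulative: 37
Frame 5: STRIKE. 10 + next two rolls (9+0) = 19. Cumulative: 56
Frame 6: OPEN (9+0=9). Cumulative: 65
Frame 7: OPEN (5+0=5). Cumulative: 70
Frame 8: SPARE (7+3=10). 10 + next roll (10) = 20. Cumulative: 90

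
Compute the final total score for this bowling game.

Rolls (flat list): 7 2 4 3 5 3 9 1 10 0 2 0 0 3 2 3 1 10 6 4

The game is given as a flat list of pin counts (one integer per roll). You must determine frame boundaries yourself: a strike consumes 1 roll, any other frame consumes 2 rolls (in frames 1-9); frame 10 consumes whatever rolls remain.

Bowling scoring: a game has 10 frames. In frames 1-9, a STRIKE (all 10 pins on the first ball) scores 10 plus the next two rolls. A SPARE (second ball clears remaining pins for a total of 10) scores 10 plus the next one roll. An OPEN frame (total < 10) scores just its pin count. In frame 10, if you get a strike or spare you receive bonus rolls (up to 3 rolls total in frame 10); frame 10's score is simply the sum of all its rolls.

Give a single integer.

Answer: 87

Derivation:
Frame 1: OPEN (7+2=9). Cumulative: 9
Frame 2: OPEN (4+3=7). Cumulative: 16
Frame 3: OPEN (5+3=8). Cumulative: 24
Frame 4: SPARE (9+1=10). 10 + next roll (10) = 20. Cumulative: 44
Frame 5: STRIKE. 10 + next two rolls (0+2) = 12. Cumulative: 56
Frame 6: OPEN (0+2=2). Cumulative: 58
Frame 7: OPEN (0+0=0). Cumulative: 58
Frame 8: OPEN (3+2=5). Cumulative: 63
Frame 9: OPEN (3+1=4). Cumulative: 67
Frame 10: STRIKE. Sum of all frame-10 rolls (10+6+4) = 20. Cumulative: 87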